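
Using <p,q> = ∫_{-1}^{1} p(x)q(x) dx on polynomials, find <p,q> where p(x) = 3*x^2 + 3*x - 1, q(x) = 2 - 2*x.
<p,q> = -4

Expand the product: p(x)·q(x) = -6*x^3 + 8*x - 2.
∫_{-1}^{1} of each monomial x^k gives [2/(k+1) if k even, 0 if k odd]. Integrating term-by-term (or equivalently evaluating the antiderivative F(x) = -3*x^4/2 + 4*x^2 - 2*x at the endpoints):
  F(1) − F(−1) = 1/2 − (9/2) = -4.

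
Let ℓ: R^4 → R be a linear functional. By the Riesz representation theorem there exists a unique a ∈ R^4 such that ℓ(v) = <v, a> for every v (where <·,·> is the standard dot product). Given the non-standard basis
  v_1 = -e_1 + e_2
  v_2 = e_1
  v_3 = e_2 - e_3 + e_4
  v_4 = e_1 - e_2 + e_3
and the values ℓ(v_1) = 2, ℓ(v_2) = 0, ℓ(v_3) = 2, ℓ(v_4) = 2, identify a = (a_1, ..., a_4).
a = (0, 2, 4, 4)

Write a = (a_1, ..., a_4) in the standard basis. For each basis vector v_i, ℓ(v_i) = <v_i, a> is a linear equation in the a_j's. Collect the n equations into a matrix system V a = ℓ, where row i of V is v_i (expressed in the standard basis). Since V is invertible (lower-triangular with 1s on the diagonal, up to permutation), solve by back-substitution:
  V =
[[-1, 1, 0, 0],
 [1, 0, 0, 0],
 [0, 1, -1, 1],
 [1, -1, 1, 0]]
  V a = (2, 0, 2, 2)
Solving gives a = (0, 2, 4, 4).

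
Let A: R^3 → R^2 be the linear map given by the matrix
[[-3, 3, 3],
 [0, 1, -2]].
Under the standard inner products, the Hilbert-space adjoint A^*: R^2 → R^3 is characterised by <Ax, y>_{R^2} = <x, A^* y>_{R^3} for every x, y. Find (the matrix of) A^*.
A^* = A^T =
[[-3, 0],
 [3, 1],
 [3, -2]]

For real matrices with standard dot products, the defining identity <Ax, y> = <x, A^* y> gives (Ax)^T y = x^T (A^*) y, i.e. x^T A^T y = x^T (A^*) y. Since this holds for all x, y, we must have A^* = A^T. Therefore
A^* =
[[-3, 0],
 [3, 1],
 [3, -2]].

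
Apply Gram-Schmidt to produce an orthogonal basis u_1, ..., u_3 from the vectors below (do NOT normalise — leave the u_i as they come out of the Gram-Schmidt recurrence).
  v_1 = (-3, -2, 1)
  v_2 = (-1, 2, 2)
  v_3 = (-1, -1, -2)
Orthogonal basis:
  u_1 = (-3, -2, 1)
  u_2 = (-11/14, 15/7, 27/14)
  u_3 = (-102/125, 17/25, -136/125)

Apply the Gram-Schmidt recurrence
  u_1 = v_1
  u_i = v_i − Σ_{j<i} ((v_i · u_j) / (u_j · u_j)) · u_j.

Step by step this gives:
  u_1 = (-3, -2, 1)
  u_2 = (-11/14, 15/7, 27/14)
  u_3 = (-102/125, 17/25, -136/125)

Orthogonality check:
  u_2 · u_1 = 0 (should be 0)
  u_3 · u_1 = 0 (should be 0)
  u_3 · u_2 = 0 (should be 0)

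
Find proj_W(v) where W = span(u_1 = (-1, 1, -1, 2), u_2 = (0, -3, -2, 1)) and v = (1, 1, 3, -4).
proj_W(v) = (141/97, 99/97, 301/97, -362/97)

Set up U = [u_1 | ... | u_2] ∈ R^(4×2). The projector onto W = col(U) is P = U (U^T U)^(-1) U^T.
Compute U^T U =
  [7, 1]
  [1, 14],
and U^T v = (-11, -13).
Solve U^T U · c = U^T v for the coefficients: c = (-141/97, -80/97). The projection is proj_W(v) = U c.
Check: (v - proj_W(v)) · u_1 = 0  (should be 0).
Check: (v - proj_W(v)) · u_2 = 0  (should be 0).
Result: proj_W(v) = (141/97, 99/97, 301/97, -362/97).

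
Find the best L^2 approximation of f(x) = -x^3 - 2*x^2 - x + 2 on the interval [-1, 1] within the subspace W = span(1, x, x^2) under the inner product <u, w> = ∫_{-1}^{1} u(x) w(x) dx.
g(x) = -2*x^2 - 8*x/5 + 2

The best approximation g ∈ W is the orthogonal projection of f onto W. Writing g = a_0 + a_1 x + a_2 x^2, the coefficients solve the normal equations G · a = b where
  G_{ij} = <φ_i, φ_j> and b_i = <f, φ_i>, with φ_0 = 1, φ_1 = x, φ_2 = x^2.
G =
  [2, 0, 2/3]
  [0, 2/3, 0]
  [2/3, 0, 2/5],
b = (8/3, -16/15, 8/15).
Solving gives a_0 = 2, a_1 = -8/5, a_2 = -2, so
  g(x) = -2*x^2 - 8*x/5 + 2.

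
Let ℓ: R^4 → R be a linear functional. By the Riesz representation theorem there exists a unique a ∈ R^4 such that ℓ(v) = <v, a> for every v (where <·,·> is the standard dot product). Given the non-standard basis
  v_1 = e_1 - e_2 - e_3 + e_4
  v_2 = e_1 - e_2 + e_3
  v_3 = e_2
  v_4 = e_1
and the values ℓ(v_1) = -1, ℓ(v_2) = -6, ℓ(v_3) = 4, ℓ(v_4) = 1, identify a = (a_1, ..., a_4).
a = (1, 4, -3, -1)

Write a = (a_1, ..., a_4) in the standard basis. For each basis vector v_i, ℓ(v_i) = <v_i, a> is a linear equation in the a_j's. Collect the n equations into a matrix system V a = ℓ, where row i of V is v_i (expressed in the standard basis). Since V is invertible (lower-triangular with 1s on the diagonal, up to permutation), solve by back-substitution:
  V =
[[1, -1, -1, 1],
 [1, -1, 1, 0],
 [0, 1, 0, 0],
 [1, 0, 0, 0]]
  V a = (-1, -6, 4, 1)
Solving gives a = (1, 4, -3, -1).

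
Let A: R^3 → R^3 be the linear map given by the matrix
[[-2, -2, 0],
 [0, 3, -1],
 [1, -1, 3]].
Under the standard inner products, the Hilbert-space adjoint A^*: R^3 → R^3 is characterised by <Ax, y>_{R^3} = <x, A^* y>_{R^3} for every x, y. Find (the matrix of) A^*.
A^* = A^T =
[[-2, 0, 1],
 [-2, 3, -1],
 [0, -1, 3]]

For real matrices with standard dot products, the defining identity <Ax, y> = <x, A^* y> gives (Ax)^T y = x^T (A^*) y, i.e. x^T A^T y = x^T (A^*) y. Since this holds for all x, y, we must have A^* = A^T. Therefore
A^* =
[[-2, 0, 1],
 [-2, 3, -1],
 [0, -1, 3]].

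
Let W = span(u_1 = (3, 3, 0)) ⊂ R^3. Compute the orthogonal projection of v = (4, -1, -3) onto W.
proj_W(v) = (3/2, 3/2, 0)

Set up U = [u_1 | ... | u_1] ∈ R^(3×1). The projector onto W = col(U) is P = U (U^T U)^(-1) U^T.
Compute U^T U =
  [18],
and U^T v = (9).
Solve U^T U · c = U^T v for the coefficients: c = (1/2). The projection is proj_W(v) = U c.
Check: (v - proj_W(v)) · u_1 = 0  (should be 0).
Result: proj_W(v) = (3/2, 3/2, 0).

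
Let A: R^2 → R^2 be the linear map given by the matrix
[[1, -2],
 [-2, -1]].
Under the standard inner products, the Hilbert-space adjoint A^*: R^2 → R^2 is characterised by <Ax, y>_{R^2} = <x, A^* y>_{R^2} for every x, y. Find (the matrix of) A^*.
A^* = A^T =
[[1, -2],
 [-2, -1]]

For real matrices with standard dot products, the defining identity <Ax, y> = <x, A^* y> gives (Ax)^T y = x^T (A^*) y, i.e. x^T A^T y = x^T (A^*) y. Since this holds for all x, y, we must have A^* = A^T. Therefore
A^* =
[[1, -2],
 [-2, -1]].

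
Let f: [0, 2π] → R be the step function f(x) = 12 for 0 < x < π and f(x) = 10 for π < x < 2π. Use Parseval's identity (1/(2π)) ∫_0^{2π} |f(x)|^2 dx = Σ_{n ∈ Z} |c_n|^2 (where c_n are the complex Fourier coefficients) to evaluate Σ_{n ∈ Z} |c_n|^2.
Σ |c_n|^2 = 122

Parseval equates the L^2 energy of f (normalised by 1/(2π)) with the ℓ^2 sum of its Fourier coefficients: (1/(2π)) ∫_0^{2π} |f|^2 = Σ |c_n|^2.
Compute the left side: (1/(2π)) [∫_0^π 12^2 dx + ∫_π^{2π} 10^2 dx] = (1/(2π)) · (144π + 100π) = (144 + 100)/2 = 122.
So Σ_{n ∈ Z} |c_n|^2 = 122.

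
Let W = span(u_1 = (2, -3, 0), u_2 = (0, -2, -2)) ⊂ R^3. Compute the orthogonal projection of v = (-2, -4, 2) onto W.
proj_W(v) = (20/17, -32/17, -2/17)

Set up U = [u_1 | ... | u_2] ∈ R^(3×2). The projector onto W = col(U) is P = U (U^T U)^(-1) U^T.
Compute U^T U =
  [13, 6]
  [6, 8],
and U^T v = (8, 4).
Solve U^T U · c = U^T v for the coefficients: c = (10/17, 1/17). The projection is proj_W(v) = U c.
Check: (v - proj_W(v)) · u_1 = 0  (should be 0).
Check: (v - proj_W(v)) · u_2 = 0  (should be 0).
Result: proj_W(v) = (20/17, -32/17, -2/17).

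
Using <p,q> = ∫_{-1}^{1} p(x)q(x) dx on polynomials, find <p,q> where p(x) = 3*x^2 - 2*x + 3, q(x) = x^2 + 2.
<p,q> = 96/5

Expand the product: p(x)·q(x) = 3*x^4 - 2*x^3 + 9*x^2 - 4*x + 6.
∫_{-1}^{1} of each monomial x^k gives [2/(k+1) if k even, 0 if k odd]. Integrating term-by-term (or equivalently evaluating the antiderivative F(x) = 3*x^5/5 - x^4/2 + 3*x^3 - 2*x^2 + 6*x at the endpoints):
  F(1) − F(−1) = 71/10 − (-121/10) = 96/5.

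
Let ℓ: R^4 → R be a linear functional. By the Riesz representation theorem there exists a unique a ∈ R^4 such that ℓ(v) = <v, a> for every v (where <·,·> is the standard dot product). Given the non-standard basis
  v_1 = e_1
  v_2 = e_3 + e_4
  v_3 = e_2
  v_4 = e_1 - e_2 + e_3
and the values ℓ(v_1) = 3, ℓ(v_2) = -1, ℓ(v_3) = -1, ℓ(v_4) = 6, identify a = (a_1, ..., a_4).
a = (3, -1, 2, -3)

Write a = (a_1, ..., a_4) in the standard basis. For each basis vector v_i, ℓ(v_i) = <v_i, a> is a linear equation in the a_j's. Collect the n equations into a matrix system V a = ℓ, where row i of V is v_i (expressed in the standard basis). Since V is invertible (lower-triangular with 1s on the diagonal, up to permutation), solve by back-substitution:
  V =
[[1, 0, 0, 0],
 [0, 0, 1, 1],
 [0, 1, 0, 0],
 [1, -1, 1, 0]]
  V a = (3, -1, -1, 6)
Solving gives a = (3, -1, 2, -3).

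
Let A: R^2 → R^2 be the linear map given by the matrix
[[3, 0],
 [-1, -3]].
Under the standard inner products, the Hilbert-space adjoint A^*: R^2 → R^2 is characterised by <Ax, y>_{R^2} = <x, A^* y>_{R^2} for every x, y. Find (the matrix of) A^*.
A^* = A^T =
[[3, -1],
 [0, -3]]

For real matrices with standard dot products, the defining identity <Ax, y> = <x, A^* y> gives (Ax)^T y = x^T (A^*) y, i.e. x^T A^T y = x^T (A^*) y. Since this holds for all x, y, we must have A^* = A^T. Therefore
A^* =
[[3, -1],
 [0, -3]].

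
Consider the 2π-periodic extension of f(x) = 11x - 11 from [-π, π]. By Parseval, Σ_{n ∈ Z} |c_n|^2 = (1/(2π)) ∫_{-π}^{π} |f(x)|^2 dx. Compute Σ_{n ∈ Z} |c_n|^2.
Σ |c_n|^2 = 121π^2/3 + 121

Expand and integrate term by term over [-π, π]:
  ∫ (11x)^2 dx = 121·(2π^3/3); ∫ 2·11·(-11)·x dx = 0 (odd integrand); ∫ (-11)^2 dx = 121·2π.
So (1/(2π)) ∫_{-π}^{π} (11x - 11)^2 dx = 121π^2/3 + 121 = 121π^2/3 + 121.
Parseval ⇒ Σ |c_n|^2 = 121π^2/3 + 121.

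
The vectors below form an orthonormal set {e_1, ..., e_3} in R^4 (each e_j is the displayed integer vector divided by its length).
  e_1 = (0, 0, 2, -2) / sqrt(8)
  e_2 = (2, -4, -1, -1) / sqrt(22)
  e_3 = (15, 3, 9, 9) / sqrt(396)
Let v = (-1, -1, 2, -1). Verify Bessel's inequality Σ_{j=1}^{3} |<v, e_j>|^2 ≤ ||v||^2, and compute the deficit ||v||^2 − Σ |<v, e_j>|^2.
Σ |<v, e_j>|^2 = 19/4; ||v||^2 = 7; deficit = 9/4

Write each e_j = u_j / sqrt(<u_j, u_j>) where u_j is the displayed integer vector. Then <v, e_j> = <v, u_j> / sqrt(<u_j, u_j>), so |<v, e_j>|^2 = <v, u_j>^2 / <u_j, u_j>.
Coefficients: <v, e_1> = 6/sqrt(8), <v, e_2> = 1/sqrt(22), <v, e_3> = -9/sqrt(396).
Square and sum: Σ |<v, e_j>|^2 = 19/4.
Compute ||v||^2 = v·v = 7.
Deficit = 7 − 19/4 = 9/4 ≥ 0, confirming Bessel's inequality. (The deficit equals ||v − Σ <v,e_j> e_j||^2, the squared distance from v to span{e_j}.)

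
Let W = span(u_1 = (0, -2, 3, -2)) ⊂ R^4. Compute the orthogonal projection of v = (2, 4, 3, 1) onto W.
proj_W(v) = (0, 2/17, -3/17, 2/17)

Set up U = [u_1 | ... | u_1] ∈ R^(4×1). The projector onto W = col(U) is P = U (U^T U)^(-1) U^T.
Compute U^T U =
  [17],
and U^T v = (-1).
Solve U^T U · c = U^T v for the coefficients: c = (-1/17). The projection is proj_W(v) = U c.
Check: (v - proj_W(v)) · u_1 = 0  (should be 0).
Result: proj_W(v) = (0, 2/17, -3/17, 2/17).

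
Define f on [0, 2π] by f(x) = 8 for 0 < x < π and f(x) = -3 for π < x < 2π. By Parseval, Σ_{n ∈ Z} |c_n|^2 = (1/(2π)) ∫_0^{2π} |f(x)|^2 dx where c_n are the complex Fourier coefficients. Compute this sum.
Σ |c_n|^2 = 73/2

Parseval equates the L^2 energy of f (normalised by 1/(2π)) with the ℓ^2 sum of its Fourier coefficients: (1/(2π)) ∫_0^{2π} |f|^2 = Σ |c_n|^2.
Compute the left side: (1/(2π)) [∫_0^π 8^2 dx + ∫_π^{2π} (-3)^2 dx] = (1/(2π)) · (64π + 9π) = (64 + 9)/2 = 73/2.
So Σ_{n ∈ Z} |c_n|^2 = 73/2.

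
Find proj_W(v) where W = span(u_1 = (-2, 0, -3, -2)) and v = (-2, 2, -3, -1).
proj_W(v) = (-30/17, 0, -45/17, -30/17)

Set up U = [u_1 | ... | u_1] ∈ R^(4×1). The projector onto W = col(U) is P = U (U^T U)^(-1) U^T.
Compute U^T U =
  [17],
and U^T v = (15).
Solve U^T U · c = U^T v for the coefficients: c = (15/17). The projection is proj_W(v) = U c.
Check: (v - proj_W(v)) · u_1 = 0  (should be 0).
Result: proj_W(v) = (-30/17, 0, -45/17, -30/17).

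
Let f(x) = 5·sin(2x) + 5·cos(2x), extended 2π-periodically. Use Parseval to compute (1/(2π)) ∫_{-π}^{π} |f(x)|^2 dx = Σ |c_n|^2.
Σ |c_n|^2 = 25

Expand |f|^2 and use orthogonality of {sin(nx), cos(mx)} on [-π, π]:
  ∫_{-π}^{π} sin(nx)^2 dx = π, ∫ cos(mx)^2 dx = π, and cross terms integrate to 0.
So ∫_{-π}^{π} f(x)^2 dx = 5^2 · π + 5^2 · π = (25 + 25)π.
Divide by 2π: (25 + 25)/2 = 25.
By Parseval, this equals Σ |c_n|^2.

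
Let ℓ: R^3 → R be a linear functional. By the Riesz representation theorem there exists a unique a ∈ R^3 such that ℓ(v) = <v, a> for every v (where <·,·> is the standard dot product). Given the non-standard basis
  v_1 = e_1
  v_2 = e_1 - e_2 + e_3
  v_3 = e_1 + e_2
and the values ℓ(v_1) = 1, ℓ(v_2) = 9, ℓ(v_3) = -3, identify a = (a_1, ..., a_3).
a = (1, -4, 4)

Write a = (a_1, ..., a_3) in the standard basis. For each basis vector v_i, ℓ(v_i) = <v_i, a> is a linear equation in the a_j's. Collect the n equations into a matrix system V a = ℓ, where row i of V is v_i (expressed in the standard basis). Since V is invertible (lower-triangular with 1s on the diagonal, up to permutation), solve by back-substitution:
  V =
[[1, 0, 0],
 [1, -1, 1],
 [1, 1, 0]]
  V a = (1, 9, -3)
Solving gives a = (1, -4, 4).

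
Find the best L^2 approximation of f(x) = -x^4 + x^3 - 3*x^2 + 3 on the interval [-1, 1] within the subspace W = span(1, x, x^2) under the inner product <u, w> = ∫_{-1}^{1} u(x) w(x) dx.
g(x) = -27*x^2/7 + 3*x/5 + 108/35

The best approximation g ∈ W is the orthogonal projection of f onto W. Writing g = a_0 + a_1 x + a_2 x^2, the coefficients solve the normal equations G · a = b where
  G_{ij} = <φ_i, φ_j> and b_i = <f, φ_i>, with φ_0 = 1, φ_1 = x, φ_2 = x^2.
G =
  [2, 0, 2/3]
  [0, 2/3, 0]
  [2/3, 0, 2/5],
b = (18/5, 2/5, 18/35).
Solving gives a_0 = 108/35, a_1 = 3/5, a_2 = -27/7, so
  g(x) = -27*x^2/7 + 3*x/5 + 108/35.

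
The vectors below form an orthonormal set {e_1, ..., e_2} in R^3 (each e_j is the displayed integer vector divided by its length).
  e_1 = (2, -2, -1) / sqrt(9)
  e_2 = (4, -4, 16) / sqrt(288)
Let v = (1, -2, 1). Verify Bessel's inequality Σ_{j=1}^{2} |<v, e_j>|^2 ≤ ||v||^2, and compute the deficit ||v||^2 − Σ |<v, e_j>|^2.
Σ |<v, e_j>|^2 = 11/2; ||v||^2 = 6; deficit = 1/2

Write each e_j = u_j / sqrt(<u_j, u_j>) where u_j is the displayed integer vector. Then <v, e_j> = <v, u_j> / sqrt(<u_j, u_j>), so |<v, e_j>|^2 = <v, u_j>^2 / <u_j, u_j>.
Coefficients: <v, e_1> = 5/sqrt(9), <v, e_2> = 28/sqrt(288).
Square and sum: Σ |<v, e_j>|^2 = 11/2.
Compute ||v||^2 = v·v = 6.
Deficit = 6 − 11/2 = 1/2 ≥ 0, confirming Bessel's inequality. (The deficit equals ||v − Σ <v,e_j> e_j||^2, the squared distance from v to span{e_j}.)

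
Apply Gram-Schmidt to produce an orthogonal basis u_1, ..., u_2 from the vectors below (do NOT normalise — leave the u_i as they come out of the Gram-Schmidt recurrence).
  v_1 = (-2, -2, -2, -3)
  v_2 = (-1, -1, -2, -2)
Orthogonal basis:
  u_1 = (-2, -2, -2, -3)
  u_2 = (1/3, 1/3, -2/3, 0)

Apply the Gram-Schmidt recurrence
  u_1 = v_1
  u_i = v_i − Σ_{j<i} ((v_i · u_j) / (u_j · u_j)) · u_j.

Step by step this gives:
  u_1 = (-2, -2, -2, -3)
  u_2 = (1/3, 1/3, -2/3, 0)

Orthogonality check:
  u_2 · u_1 = 0 (should be 0)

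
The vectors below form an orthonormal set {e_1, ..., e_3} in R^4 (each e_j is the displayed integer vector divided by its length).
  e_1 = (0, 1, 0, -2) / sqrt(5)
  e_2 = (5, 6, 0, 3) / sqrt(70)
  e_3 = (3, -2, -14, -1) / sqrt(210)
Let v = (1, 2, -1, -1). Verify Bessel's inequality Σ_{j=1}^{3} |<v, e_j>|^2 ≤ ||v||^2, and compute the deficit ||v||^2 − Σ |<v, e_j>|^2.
Σ |<v, e_j>|^2 = 104/15; ||v||^2 = 7; deficit = 1/15

Write each e_j = u_j / sqrt(<u_j, u_j>) where u_j is the displayed integer vector. Then <v, e_j> = <v, u_j> / sqrt(<u_j, u_j>), so |<v, e_j>|^2 = <v, u_j>^2 / <u_j, u_j>.
Coefficients: <v, e_1> = 4/sqrt(5), <v, e_2> = 14/sqrt(70), <v, e_3> = 14/sqrt(210).
Square and sum: Σ |<v, e_j>|^2 = 104/15.
Compute ||v||^2 = v·v = 7.
Deficit = 7 − 104/15 = 1/15 ≥ 0, confirming Bessel's inequality. (The deficit equals ||v − Σ <v,e_j> e_j||^2, the squared distance from v to span{e_j}.)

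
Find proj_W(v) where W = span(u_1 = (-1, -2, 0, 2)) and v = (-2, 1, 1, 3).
proj_W(v) = (-2/3, -4/3, 0, 4/3)

Set up U = [u_1 | ... | u_1] ∈ R^(4×1). The projector onto W = col(U) is P = U (U^T U)^(-1) U^T.
Compute U^T U =
  [9],
and U^T v = (6).
Solve U^T U · c = U^T v for the coefficients: c = (2/3). The projection is proj_W(v) = U c.
Check: (v - proj_W(v)) · u_1 = 0  (should be 0).
Result: proj_W(v) = (-2/3, -4/3, 0, 4/3).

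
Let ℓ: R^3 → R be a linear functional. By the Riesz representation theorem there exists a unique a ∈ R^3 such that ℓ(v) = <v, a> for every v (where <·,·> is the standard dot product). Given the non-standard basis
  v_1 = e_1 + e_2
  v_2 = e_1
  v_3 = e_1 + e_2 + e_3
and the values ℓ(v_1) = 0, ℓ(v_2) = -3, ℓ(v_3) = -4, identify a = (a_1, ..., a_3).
a = (-3, 3, -4)

Write a = (a_1, ..., a_3) in the standard basis. For each basis vector v_i, ℓ(v_i) = <v_i, a> is a linear equation in the a_j's. Collect the n equations into a matrix system V a = ℓ, where row i of V is v_i (expressed in the standard basis). Since V is invertible (lower-triangular with 1s on the diagonal, up to permutation), solve by back-substitution:
  V =
[[1, 1, 0],
 [1, 0, 0],
 [1, 1, 1]]
  V a = (0, -3, -4)
Solving gives a = (-3, 3, -4).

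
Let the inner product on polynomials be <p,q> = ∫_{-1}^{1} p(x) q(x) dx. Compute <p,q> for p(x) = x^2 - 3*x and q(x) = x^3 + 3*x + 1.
<p,q> = -98/15

Expand the product: p(x)·q(x) = x^5 - 3*x^4 + 3*x^3 - 8*x^2 - 3*x.
∫_{-1}^{1} of each monomial x^k gives [2/(k+1) if k even, 0 if k odd]. Integrating term-by-term (or equivalently evaluating the antiderivative F(x) = x^6/6 - 3*x^5/5 + 3*x^4/4 - 8*x^3/3 - 3*x^2/2 at the endpoints):
  F(1) − F(−1) = -77/20 − (161/60) = -98/15.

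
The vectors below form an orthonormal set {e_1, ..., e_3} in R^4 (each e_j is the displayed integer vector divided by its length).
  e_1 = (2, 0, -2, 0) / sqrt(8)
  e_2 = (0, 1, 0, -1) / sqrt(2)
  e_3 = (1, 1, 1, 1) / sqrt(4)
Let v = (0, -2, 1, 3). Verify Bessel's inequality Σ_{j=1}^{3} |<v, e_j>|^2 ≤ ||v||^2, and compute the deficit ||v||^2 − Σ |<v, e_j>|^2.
Σ |<v, e_j>|^2 = 14; ||v||^2 = 14; deficit = 0

Write each e_j = u_j / sqrt(<u_j, u_j>) where u_j is the displayed integer vector. Then <v, e_j> = <v, u_j> / sqrt(<u_j, u_j>), so |<v, e_j>|^2 = <v, u_j>^2 / <u_j, u_j>.
Coefficients: <v, e_1> = -2/sqrt(8), <v, e_2> = -5/sqrt(2), <v, e_3> = 2/sqrt(4).
Square and sum: Σ |<v, e_j>|^2 = 14.
Compute ||v||^2 = v·v = 14.
Deficit = 14 − 14 = 0 ≥ 0, confirming Bessel's inequality. (The deficit equals ||v − Σ <v,e_j> e_j||^2, the squared distance from v to span{e_j}.)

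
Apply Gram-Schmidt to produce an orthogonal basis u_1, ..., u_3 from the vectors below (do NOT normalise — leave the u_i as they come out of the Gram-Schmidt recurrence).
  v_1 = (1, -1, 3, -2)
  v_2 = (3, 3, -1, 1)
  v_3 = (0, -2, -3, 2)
Orthogonal basis:
  u_1 = (1, -1, 3, -2)
  u_2 = (10/3, 8/3, 0, 1/3)
  u_3 = (87/55, -113/55, -4/5, 34/55)

Apply the Gram-Schmidt recurrence
  u_1 = v_1
  u_i = v_i − Σ_{j<i} ((v_i · u_j) / (u_j · u_j)) · u_j.

Step by step this gives:
  u_1 = (1, -1, 3, -2)
  u_2 = (10/3, 8/3, 0, 1/3)
  u_3 = (87/55, -113/55, -4/5, 34/55)

Orthogonality check:
  u_2 · u_1 = 0 (should be 0)
  u_3 · u_1 = 0 (should be 0)
  u_3 · u_2 = 0 (should be 0)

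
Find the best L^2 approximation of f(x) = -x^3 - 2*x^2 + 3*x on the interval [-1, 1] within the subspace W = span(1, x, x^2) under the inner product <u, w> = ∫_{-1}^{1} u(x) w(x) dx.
g(x) = -2*x^2 + 12*x/5

The best approximation g ∈ W is the orthogonal projection of f onto W. Writing g = a_0 + a_1 x + a_2 x^2, the coefficients solve the normal equations G · a = b where
  G_{ij} = <φ_i, φ_j> and b_i = <f, φ_i>, with φ_0 = 1, φ_1 = x, φ_2 = x^2.
G =
  [2, 0, 2/3]
  [0, 2/3, 0]
  [2/3, 0, 2/5],
b = (-4/3, 8/5, -4/5).
Solving gives a_0 = 0, a_1 = 12/5, a_2 = -2, so
  g(x) = -2*x^2 + 12*x/5.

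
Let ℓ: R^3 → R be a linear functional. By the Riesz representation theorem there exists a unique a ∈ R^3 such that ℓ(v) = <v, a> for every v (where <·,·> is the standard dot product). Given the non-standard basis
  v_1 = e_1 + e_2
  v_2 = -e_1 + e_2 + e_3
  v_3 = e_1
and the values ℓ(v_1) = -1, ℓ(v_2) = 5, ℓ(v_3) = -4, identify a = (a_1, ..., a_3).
a = (-4, 3, -2)

Write a = (a_1, ..., a_3) in the standard basis. For each basis vector v_i, ℓ(v_i) = <v_i, a> is a linear equation in the a_j's. Collect the n equations into a matrix system V a = ℓ, where row i of V is v_i (expressed in the standard basis). Since V is invertible (lower-triangular with 1s on the diagonal, up to permutation), solve by back-substitution:
  V =
[[1, 1, 0],
 [-1, 1, 1],
 [1, 0, 0]]
  V a = (-1, 5, -4)
Solving gives a = (-4, 3, -2).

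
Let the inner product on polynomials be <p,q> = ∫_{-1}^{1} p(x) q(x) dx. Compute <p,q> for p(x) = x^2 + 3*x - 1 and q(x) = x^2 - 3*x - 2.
<p,q> = -18/5

Expand the product: p(x)·q(x) = x^4 - 12*x^2 - 3*x + 2.
∫_{-1}^{1} of each monomial x^k gives [2/(k+1) if k even, 0 if k odd]. Integrating term-by-term (or equivalently evaluating the antiderivative F(x) = x^5/5 - 4*x^3 - 3*x^2/2 + 2*x at the endpoints):
  F(1) − F(−1) = -33/10 − (3/10) = -18/5.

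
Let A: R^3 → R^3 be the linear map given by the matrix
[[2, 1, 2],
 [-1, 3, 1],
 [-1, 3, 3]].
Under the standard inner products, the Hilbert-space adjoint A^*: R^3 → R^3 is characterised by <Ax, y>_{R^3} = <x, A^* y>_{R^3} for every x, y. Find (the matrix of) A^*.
A^* = A^T =
[[2, -1, -1],
 [1, 3, 3],
 [2, 1, 3]]

For real matrices with standard dot products, the defining identity <Ax, y> = <x, A^* y> gives (Ax)^T y = x^T (A^*) y, i.e. x^T A^T y = x^T (A^*) y. Since this holds for all x, y, we must have A^* = A^T. Therefore
A^* =
[[2, -1, -1],
 [1, 3, 3],
 [2, 1, 3]].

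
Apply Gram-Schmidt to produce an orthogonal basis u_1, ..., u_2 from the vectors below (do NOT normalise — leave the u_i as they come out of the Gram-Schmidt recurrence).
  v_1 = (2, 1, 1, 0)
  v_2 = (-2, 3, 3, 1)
Orthogonal basis:
  u_1 = (2, 1, 1, 0)
  u_2 = (-8/3, 8/3, 8/3, 1)

Apply the Gram-Schmidt recurrence
  u_1 = v_1
  u_i = v_i − Σ_{j<i} ((v_i · u_j) / (u_j · u_j)) · u_j.

Step by step this gives:
  u_1 = (2, 1, 1, 0)
  u_2 = (-8/3, 8/3, 8/3, 1)

Orthogonality check:
  u_2 · u_1 = 0 (should be 0)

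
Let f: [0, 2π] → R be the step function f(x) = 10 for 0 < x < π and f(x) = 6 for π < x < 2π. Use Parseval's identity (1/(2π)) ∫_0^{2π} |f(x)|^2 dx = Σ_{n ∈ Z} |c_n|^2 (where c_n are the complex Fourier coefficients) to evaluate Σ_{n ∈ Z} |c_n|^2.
Σ |c_n|^2 = 68

Parseval equates the L^2 energy of f (normalised by 1/(2π)) with the ℓ^2 sum of its Fourier coefficients: (1/(2π)) ∫_0^{2π} |f|^2 = Σ |c_n|^2.
Compute the left side: (1/(2π)) [∫_0^π 10^2 dx + ∫_π^{2π} 6^2 dx] = (1/(2π)) · (100π + 36π) = (100 + 36)/2 = 68.
So Σ_{n ∈ Z} |c_n|^2 = 68.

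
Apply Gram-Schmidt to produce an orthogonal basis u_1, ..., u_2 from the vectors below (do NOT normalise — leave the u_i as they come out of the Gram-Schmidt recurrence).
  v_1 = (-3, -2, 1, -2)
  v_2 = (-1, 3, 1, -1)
Orthogonal basis:
  u_1 = (-3, -2, 1, -2)
  u_2 = (-1, 3, 1, -1)

Apply the Gram-Schmidt recurrence
  u_1 = v_1
  u_i = v_i − Σ_{j<i} ((v_i · u_j) / (u_j · u_j)) · u_j.

Step by step this gives:
  u_1 = (-3, -2, 1, -2)
  u_2 = (-1, 3, 1, -1)

Orthogonality check:
  u_2 · u_1 = 0 (should be 0)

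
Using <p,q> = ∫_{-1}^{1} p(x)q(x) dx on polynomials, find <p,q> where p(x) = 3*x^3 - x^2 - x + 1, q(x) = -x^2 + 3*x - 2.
<p,q> = -4/3

Expand the product: p(x)·q(x) = -3*x^5 + 10*x^4 - 8*x^3 - 2*x^2 + 5*x - 2.
∫_{-1}^{1} of each monomial x^k gives [2/(k+1) if k even, 0 if k odd]. Integrating term-by-term (or equivalently evaluating the antiderivative F(x) = -x^6/2 + 2*x^5 - 2*x^4 - 2*x^3/3 + 5*x^2/2 - 2*x at the endpoints):
  F(1) − F(−1) = -2/3 − (2/3) = -4/3.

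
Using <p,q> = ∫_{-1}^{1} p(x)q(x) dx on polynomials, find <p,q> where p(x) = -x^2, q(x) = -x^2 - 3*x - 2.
<p,q> = 26/15

Expand the product: p(x)·q(x) = x^4 + 3*x^3 + 2*x^2.
∫_{-1}^{1} of each monomial x^k gives [2/(k+1) if k even, 0 if k odd]. Integrating term-by-term (or equivalently evaluating the antiderivative F(x) = x^5/5 + 3*x^4/4 + 2*x^3/3 at the endpoints):
  F(1) − F(−1) = 97/60 − (-7/60) = 26/15.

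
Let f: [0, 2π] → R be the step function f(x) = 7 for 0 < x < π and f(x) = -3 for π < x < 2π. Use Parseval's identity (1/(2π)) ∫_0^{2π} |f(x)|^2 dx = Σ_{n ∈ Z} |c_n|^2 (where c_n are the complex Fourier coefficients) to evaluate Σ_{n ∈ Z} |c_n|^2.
Σ |c_n|^2 = 29

Parseval equates the L^2 energy of f (normalised by 1/(2π)) with the ℓ^2 sum of its Fourier coefficients: (1/(2π)) ∫_0^{2π} |f|^2 = Σ |c_n|^2.
Compute the left side: (1/(2π)) [∫_0^π 7^2 dx + ∫_π^{2π} (-3)^2 dx] = (1/(2π)) · (49π + 9π) = (49 + 9)/2 = 29.
So Σ_{n ∈ Z} |c_n|^2 = 29.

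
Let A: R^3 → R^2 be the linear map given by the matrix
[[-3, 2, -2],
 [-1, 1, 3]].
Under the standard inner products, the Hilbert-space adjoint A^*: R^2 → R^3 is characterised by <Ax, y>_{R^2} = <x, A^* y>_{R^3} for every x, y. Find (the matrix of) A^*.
A^* = A^T =
[[-3, -1],
 [2, 1],
 [-2, 3]]

For real matrices with standard dot products, the defining identity <Ax, y> = <x, A^* y> gives (Ax)^T y = x^T (A^*) y, i.e. x^T A^T y = x^T (A^*) y. Since this holds for all x, y, we must have A^* = A^T. Therefore
A^* =
[[-3, -1],
 [2, 1],
 [-2, 3]].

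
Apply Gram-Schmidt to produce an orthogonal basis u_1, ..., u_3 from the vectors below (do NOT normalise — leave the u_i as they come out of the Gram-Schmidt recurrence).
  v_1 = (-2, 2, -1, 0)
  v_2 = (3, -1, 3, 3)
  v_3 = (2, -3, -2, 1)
Orthogonal basis:
  u_1 = (-2, 2, -1, 0)
  u_2 = (5/9, 13/9, 16/9, 3)
  u_3 = (48/131, -111/131, -318/131, 233/131)

Apply the Gram-Schmidt recurrence
  u_1 = v_1
  u_i = v_i − Σ_{j<i} ((v_i · u_j) / (u_j · u_j)) · u_j.

Step by step this gives:
  u_1 = (-2, 2, -1, 0)
  u_2 = (5/9, 13/9, 16/9, 3)
  u_3 = (48/131, -111/131, -318/131, 233/131)

Orthogonality check:
  u_2 · u_1 = 0 (should be 0)
  u_3 · u_1 = 0 (should be 0)
  u_3 · u_2 = 0 (should be 0)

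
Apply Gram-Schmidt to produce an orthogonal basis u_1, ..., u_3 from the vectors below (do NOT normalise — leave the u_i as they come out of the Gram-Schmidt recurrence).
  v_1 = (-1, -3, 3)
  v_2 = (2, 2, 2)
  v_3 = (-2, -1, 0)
Orthogonal basis:
  u_1 = (-1, -3, 3)
  u_2 = (36/19, 32/19, 44/19)
  u_3 = (-6/7, 4/7, 2/7)

Apply the Gram-Schmidt recurrence
  u_1 = v_1
  u_i = v_i − Σ_{j<i} ((v_i · u_j) / (u_j · u_j)) · u_j.

Step by step this gives:
  u_1 = (-1, -3, 3)
  u_2 = (36/19, 32/19, 44/19)
  u_3 = (-6/7, 4/7, 2/7)

Orthogonality check:
  u_2 · u_1 = 0 (should be 0)
  u_3 · u_1 = 0 (should be 0)
  u_3 · u_2 = 0 (should be 0)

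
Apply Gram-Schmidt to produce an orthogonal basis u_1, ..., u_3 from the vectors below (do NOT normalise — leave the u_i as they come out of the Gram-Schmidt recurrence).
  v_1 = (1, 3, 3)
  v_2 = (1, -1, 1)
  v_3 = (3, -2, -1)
Orthogonal basis:
  u_1 = (1, 3, 3)
  u_2 = (18/19, -22/19, 16/19)
  u_3 = (27/14, 9/14, -9/7)

Apply the Gram-Schmidt recurrence
  u_1 = v_1
  u_i = v_i − Σ_{j<i} ((v_i · u_j) / (u_j · u_j)) · u_j.

Step by step this gives:
  u_1 = (1, 3, 3)
  u_2 = (18/19, -22/19, 16/19)
  u_3 = (27/14, 9/14, -9/7)

Orthogonality check:
  u_2 · u_1 = 0 (should be 0)
  u_3 · u_1 = 0 (should be 0)
  u_3 · u_2 = 0 (should be 0)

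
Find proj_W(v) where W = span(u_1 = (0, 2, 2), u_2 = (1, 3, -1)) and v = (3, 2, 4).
proj_W(v) = (-1/9, 25/9, 29/9)

Set up U = [u_1 | ... | u_2] ∈ R^(3×2). The projector onto W = col(U) is P = U (U^T U)^(-1) U^T.
Compute U^T U =
  [8, 4]
  [4, 11],
and U^T v = (12, 5).
Solve U^T U · c = U^T v for the coefficients: c = (14/9, -1/9). The projection is proj_W(v) = U c.
Check: (v - proj_W(v)) · u_1 = 0  (should be 0).
Check: (v - proj_W(v)) · u_2 = 0  (should be 0).
Result: proj_W(v) = (-1/9, 25/9, 29/9).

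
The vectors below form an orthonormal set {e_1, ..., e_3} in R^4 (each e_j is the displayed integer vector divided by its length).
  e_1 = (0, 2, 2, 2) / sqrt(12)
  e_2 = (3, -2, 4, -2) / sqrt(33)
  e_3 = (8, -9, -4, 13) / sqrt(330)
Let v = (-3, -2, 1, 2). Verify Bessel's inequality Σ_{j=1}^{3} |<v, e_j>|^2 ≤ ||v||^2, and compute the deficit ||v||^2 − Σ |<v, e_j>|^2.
Σ |<v, e_j>|^2 = 28/15; ||v||^2 = 18; deficit = 242/15

Write each e_j = u_j / sqrt(<u_j, u_j>) where u_j is the displayed integer vector. Then <v, e_j> = <v, u_j> / sqrt(<u_j, u_j>), so |<v, e_j>|^2 = <v, u_j>^2 / <u_j, u_j>.
Coefficients: <v, e_1> = 2/sqrt(12), <v, e_2> = -5/sqrt(33), <v, e_3> = 16/sqrt(330).
Square and sum: Σ |<v, e_j>|^2 = 28/15.
Compute ||v||^2 = v·v = 18.
Deficit = 18 − 28/15 = 242/15 ≥ 0, confirming Bessel's inequality. (The deficit equals ||v − Σ <v,e_j> e_j||^2, the squared distance from v to span{e_j}.)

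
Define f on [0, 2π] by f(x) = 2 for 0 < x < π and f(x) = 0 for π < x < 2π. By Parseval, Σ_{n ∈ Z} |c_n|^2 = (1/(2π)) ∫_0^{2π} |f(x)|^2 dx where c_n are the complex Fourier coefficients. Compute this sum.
Σ |c_n|^2 = 2

Parseval equates the L^2 energy of f (normalised by 1/(2π)) with the ℓ^2 sum of its Fourier coefficients: (1/(2π)) ∫_0^{2π} |f|^2 = Σ |c_n|^2.
Compute the left side: (1/(2π)) [∫_0^π 2^2 dx + ∫_π^{2π} 0^2 dx] = (1/(2π)) · (4π + 0π) = (4 + 0)/2 = 2.
So Σ_{n ∈ Z} |c_n|^2 = 2.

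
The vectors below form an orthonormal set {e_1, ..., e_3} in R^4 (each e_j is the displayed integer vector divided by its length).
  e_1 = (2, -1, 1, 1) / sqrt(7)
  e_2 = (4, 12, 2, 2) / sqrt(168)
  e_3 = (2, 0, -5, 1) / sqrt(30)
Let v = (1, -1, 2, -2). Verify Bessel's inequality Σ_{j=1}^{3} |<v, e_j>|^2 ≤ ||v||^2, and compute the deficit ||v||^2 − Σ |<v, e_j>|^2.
Σ |<v, e_j>|^2 = 5; ||v||^2 = 10; deficit = 5

Write each e_j = u_j / sqrt(<u_j, u_j>) where u_j is the displayed integer vector. Then <v, e_j> = <v, u_j> / sqrt(<u_j, u_j>), so |<v, e_j>|^2 = <v, u_j>^2 / <u_j, u_j>.
Coefficients: <v, e_1> = 3/sqrt(7), <v, e_2> = -8/sqrt(168), <v, e_3> = -10/sqrt(30).
Square and sum: Σ |<v, e_j>|^2 = 5.
Compute ||v||^2 = v·v = 10.
Deficit = 10 − 5 = 5 ≥ 0, confirming Bessel's inequality. (The deficit equals ||v − Σ <v,e_j> e_j||^2, the squared distance from v to span{e_j}.)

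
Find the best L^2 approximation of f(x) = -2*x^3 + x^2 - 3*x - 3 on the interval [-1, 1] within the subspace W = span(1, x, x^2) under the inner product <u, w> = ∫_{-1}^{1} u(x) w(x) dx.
g(x) = x^2 - 21*x/5 - 3

The best approximation g ∈ W is the orthogonal projection of f onto W. Writing g = a_0 + a_1 x + a_2 x^2, the coefficients solve the normal equations G · a = b where
  G_{ij} = <φ_i, φ_j> and b_i = <f, φ_i>, with φ_0 = 1, φ_1 = x, φ_2 = x^2.
G =
  [2, 0, 2/3]
  [0, 2/3, 0]
  [2/3, 0, 2/5],
b = (-16/3, -14/5, -8/5).
Solving gives a_0 = -3, a_1 = -21/5, a_2 = 1, so
  g(x) = x^2 - 21*x/5 - 3.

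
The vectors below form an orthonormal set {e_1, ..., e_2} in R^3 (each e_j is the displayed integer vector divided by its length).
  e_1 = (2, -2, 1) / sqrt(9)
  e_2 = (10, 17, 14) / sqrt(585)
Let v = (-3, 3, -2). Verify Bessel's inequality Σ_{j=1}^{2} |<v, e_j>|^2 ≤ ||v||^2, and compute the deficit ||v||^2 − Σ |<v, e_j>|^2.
Σ |<v, e_j>|^2 = 1421/65; ||v||^2 = 22; deficit = 9/65

Write each e_j = u_j / sqrt(<u_j, u_j>) where u_j is the displayed integer vector. Then <v, e_j> = <v, u_j> / sqrt(<u_j, u_j>), so |<v, e_j>|^2 = <v, u_j>^2 / <u_j, u_j>.
Coefficients: <v, e_1> = -14/sqrt(9), <v, e_2> = -7/sqrt(585).
Square and sum: Σ |<v, e_j>|^2 = 1421/65.
Compute ||v||^2 = v·v = 22.
Deficit = 22 − 1421/65 = 9/65 ≥ 0, confirming Bessel's inequality. (The deficit equals ||v − Σ <v,e_j> e_j||^2, the squared distance from v to span{e_j}.)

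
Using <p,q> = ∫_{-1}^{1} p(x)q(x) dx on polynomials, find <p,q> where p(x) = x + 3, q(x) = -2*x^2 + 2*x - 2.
<p,q> = -44/3

Expand the product: p(x)·q(x) = -2*x^3 - 4*x^2 + 4*x - 6.
∫_{-1}^{1} of each monomial x^k gives [2/(k+1) if k even, 0 if k odd]. Integrating term-by-term (or equivalently evaluating the antiderivative F(x) = -x^4/2 - 4*x^3/3 + 2*x^2 - 6*x at the endpoints):
  F(1) − F(−1) = -35/6 − (53/6) = -44/3.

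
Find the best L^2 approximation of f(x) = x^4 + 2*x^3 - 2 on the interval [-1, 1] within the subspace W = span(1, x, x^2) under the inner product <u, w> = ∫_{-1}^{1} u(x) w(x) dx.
g(x) = 6*x^2/7 + 6*x/5 - 73/35

The best approximation g ∈ W is the orthogonal projection of f onto W. Writing g = a_0 + a_1 x + a_2 x^2, the coefficients solve the normal equations G · a = b where
  G_{ij} = <φ_i, φ_j> and b_i = <f, φ_i>, with φ_0 = 1, φ_1 = x, φ_2 = x^2.
G =
  [2, 0, 2/3]
  [0, 2/3, 0]
  [2/3, 0, 2/5],
b = (-18/5, 4/5, -22/21).
Solving gives a_0 = -73/35, a_1 = 6/5, a_2 = 6/7, so
  g(x) = 6*x^2/7 + 6*x/5 - 73/35.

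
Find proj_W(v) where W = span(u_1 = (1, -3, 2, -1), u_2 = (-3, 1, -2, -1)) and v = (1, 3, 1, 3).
proj_W(v) = (2, 8/3, -1/3, 7/3)

Set up U = [u_1 | ... | u_2] ∈ R^(4×2). The projector onto W = col(U) is P = U (U^T U)^(-1) U^T.
Compute U^T U =
  [15, -9]
  [-9, 15],
and U^T v = (-9, -5).
Solve U^T U · c = U^T v for the coefficients: c = (-5/4, -13/12). The projection is proj_W(v) = U c.
Check: (v - proj_W(v)) · u_1 = 0  (should be 0).
Check: (v - proj_W(v)) · u_2 = 0  (should be 0).
Result: proj_W(v) = (2, 8/3, -1/3, 7/3).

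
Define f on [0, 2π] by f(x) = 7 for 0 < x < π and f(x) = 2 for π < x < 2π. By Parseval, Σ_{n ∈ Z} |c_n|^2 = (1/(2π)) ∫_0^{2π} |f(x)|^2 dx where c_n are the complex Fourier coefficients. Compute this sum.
Σ |c_n|^2 = 53/2

Parseval equates the L^2 energy of f (normalised by 1/(2π)) with the ℓ^2 sum of its Fourier coefficients: (1/(2π)) ∫_0^{2π} |f|^2 = Σ |c_n|^2.
Compute the left side: (1/(2π)) [∫_0^π 7^2 dx + ∫_π^{2π} 2^2 dx] = (1/(2π)) · (49π + 4π) = (49 + 4)/2 = 53/2.
So Σ_{n ∈ Z} |c_n|^2 = 53/2.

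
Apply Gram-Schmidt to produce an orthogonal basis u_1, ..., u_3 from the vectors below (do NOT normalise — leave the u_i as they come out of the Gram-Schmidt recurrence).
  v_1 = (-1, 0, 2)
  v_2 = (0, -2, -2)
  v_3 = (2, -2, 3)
Orthogonal basis:
  u_1 = (-1, 0, 2)
  u_2 = (-4/5, -2, -2/5)
  u_3 = (3, -3/2, 3/2)

Apply the Gram-Schmidt recurrence
  u_1 = v_1
  u_i = v_i − Σ_{j<i} ((v_i · u_j) / (u_j · u_j)) · u_j.

Step by step this gives:
  u_1 = (-1, 0, 2)
  u_2 = (-4/5, -2, -2/5)
  u_3 = (3, -3/2, 3/2)

Orthogonality check:
  u_2 · u_1 = 0 (should be 0)
  u_3 · u_1 = 0 (should be 0)
  u_3 · u_2 = 0 (should be 0)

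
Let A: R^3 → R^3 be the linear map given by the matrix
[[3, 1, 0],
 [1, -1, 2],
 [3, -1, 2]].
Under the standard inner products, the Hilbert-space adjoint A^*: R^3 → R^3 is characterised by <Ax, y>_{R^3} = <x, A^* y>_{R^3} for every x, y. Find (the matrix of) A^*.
A^* = A^T =
[[3, 1, 3],
 [1, -1, -1],
 [0, 2, 2]]

For real matrices with standard dot products, the defining identity <Ax, y> = <x, A^* y> gives (Ax)^T y = x^T (A^*) y, i.e. x^T A^T y = x^T (A^*) y. Since this holds for all x, y, we must have A^* = A^T. Therefore
A^* =
[[3, 1, 3],
 [1, -1, -1],
 [0, 2, 2]].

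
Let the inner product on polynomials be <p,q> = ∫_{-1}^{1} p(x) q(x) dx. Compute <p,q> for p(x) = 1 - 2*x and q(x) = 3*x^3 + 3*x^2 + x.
<p,q> = -26/15

Expand the product: p(x)·q(x) = -6*x^4 - 3*x^3 + x^2 + x.
∫_{-1}^{1} of each monomial x^k gives [2/(k+1) if k even, 0 if k odd]. Integrating term-by-term (or equivalently evaluating the antiderivative F(x) = -6*x^5/5 - 3*x^4/4 + x^3/3 + x^2/2 at the endpoints):
  F(1) − F(−1) = -67/60 − (37/60) = -26/15.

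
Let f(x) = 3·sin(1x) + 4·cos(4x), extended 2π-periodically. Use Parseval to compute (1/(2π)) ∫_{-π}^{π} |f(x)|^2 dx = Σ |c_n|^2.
Σ |c_n|^2 = 25/2

Expand |f|^2 and use orthogonality of {sin(nx), cos(mx)} on [-π, π]:
  ∫_{-π}^{π} sin(nx)^2 dx = π, ∫ cos(mx)^2 dx = π, and cross terms integrate to 0.
So ∫_{-π}^{π} f(x)^2 dx = 3^2 · π + 4^2 · π = (9 + 16)π.
Divide by 2π: (9 + 16)/2 = 25/2.
By Parseval, this equals Σ |c_n|^2.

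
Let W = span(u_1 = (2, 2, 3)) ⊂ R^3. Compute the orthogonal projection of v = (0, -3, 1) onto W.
proj_W(v) = (-6/17, -6/17, -9/17)

Set up U = [u_1 | ... | u_1] ∈ R^(3×1). The projector onto W = col(U) is P = U (U^T U)^(-1) U^T.
Compute U^T U =
  [17],
and U^T v = (-3).
Solve U^T U · c = U^T v for the coefficients: c = (-3/17). The projection is proj_W(v) = U c.
Check: (v - proj_W(v)) · u_1 = 0  (should be 0).
Result: proj_W(v) = (-6/17, -6/17, -9/17).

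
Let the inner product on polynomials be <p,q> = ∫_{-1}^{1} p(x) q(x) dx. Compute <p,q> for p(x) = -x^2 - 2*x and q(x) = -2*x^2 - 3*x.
<p,q> = 24/5

Expand the product: p(x)·q(x) = 2*x^4 + 7*x^3 + 6*x^2.
∫_{-1}^{1} of each monomial x^k gives [2/(k+1) if k even, 0 if k odd]. Integrating term-by-term (or equivalently evaluating the antiderivative F(x) = 2*x^5/5 + 7*x^4/4 + 2*x^3 at the endpoints):
  F(1) − F(−1) = 83/20 − (-13/20) = 24/5.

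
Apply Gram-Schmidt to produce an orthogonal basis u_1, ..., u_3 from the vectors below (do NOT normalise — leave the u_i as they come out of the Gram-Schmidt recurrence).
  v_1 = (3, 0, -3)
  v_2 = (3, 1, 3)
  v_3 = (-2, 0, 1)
Orthogonal basis:
  u_1 = (3, 0, -3)
  u_2 = (3, 1, 3)
  u_3 = (-1/38, 3/19, -1/38)

Apply the Gram-Schmidt recurrence
  u_1 = v_1
  u_i = v_i − Σ_{j<i} ((v_i · u_j) / (u_j · u_j)) · u_j.

Step by step this gives:
  u_1 = (3, 0, -3)
  u_2 = (3, 1, 3)
  u_3 = (-1/38, 3/19, -1/38)

Orthogonality check:
  u_2 · u_1 = 0 (should be 0)
  u_3 · u_1 = 0 (should be 0)
  u_3 · u_2 = 0 (should be 0)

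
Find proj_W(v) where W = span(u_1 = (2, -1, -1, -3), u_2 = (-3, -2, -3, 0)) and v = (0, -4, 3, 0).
proj_W(v) = (12/47, 1/47, 3/47, -9/47)

Set up U = [u_1 | ... | u_2] ∈ R^(4×2). The projector onto W = col(U) is P = U (U^T U)^(-1) U^T.
Compute U^T U =
  [15, -1]
  [-1, 22],
and U^T v = (1, -1).
Solve U^T U · c = U^T v for the coefficients: c = (3/47, -2/47). The projection is proj_W(v) = U c.
Check: (v - proj_W(v)) · u_1 = 0  (should be 0).
Check: (v - proj_W(v)) · u_2 = 0  (should be 0).
Result: proj_W(v) = (12/47, 1/47, 3/47, -9/47).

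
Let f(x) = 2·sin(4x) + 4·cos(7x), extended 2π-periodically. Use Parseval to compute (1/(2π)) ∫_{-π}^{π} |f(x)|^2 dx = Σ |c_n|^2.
Σ |c_n|^2 = 10

Expand |f|^2 and use orthogonality of {sin(nx), cos(mx)} on [-π, π]:
  ∫_{-π}^{π} sin(nx)^2 dx = π, ∫ cos(mx)^2 dx = π, and cross terms integrate to 0.
So ∫_{-π}^{π} f(x)^2 dx = 2^2 · π + 4^2 · π = (4 + 16)π.
Divide by 2π: (4 + 16)/2 = 10.
By Parseval, this equals Σ |c_n|^2.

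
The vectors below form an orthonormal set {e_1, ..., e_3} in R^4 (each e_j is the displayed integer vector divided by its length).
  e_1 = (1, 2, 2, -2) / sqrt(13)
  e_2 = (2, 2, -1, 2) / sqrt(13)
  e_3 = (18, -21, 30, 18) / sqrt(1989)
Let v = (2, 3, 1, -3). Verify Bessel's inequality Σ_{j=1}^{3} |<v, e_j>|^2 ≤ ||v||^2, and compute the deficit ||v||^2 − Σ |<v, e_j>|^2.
Σ |<v, e_j>|^2 = 282/13; ||v||^2 = 23; deficit = 17/13

Write each e_j = u_j / sqrt(<u_j, u_j>) where u_j is the displayed integer vector. Then <v, e_j> = <v, u_j> / sqrt(<u_j, u_j>), so |<v, e_j>|^2 = <v, u_j>^2 / <u_j, u_j>.
Coefficients: <v, e_1> = 16/sqrt(13), <v, e_2> = 3/sqrt(13), <v, e_3> = -51/sqrt(1989).
Square and sum: Σ |<v, e_j>|^2 = 282/13.
Compute ||v||^2 = v·v = 23.
Deficit = 23 − 282/13 = 17/13 ≥ 0, confirming Bessel's inequality. (The deficit equals ||v − Σ <v,e_j> e_j||^2, the squared distance from v to span{e_j}.)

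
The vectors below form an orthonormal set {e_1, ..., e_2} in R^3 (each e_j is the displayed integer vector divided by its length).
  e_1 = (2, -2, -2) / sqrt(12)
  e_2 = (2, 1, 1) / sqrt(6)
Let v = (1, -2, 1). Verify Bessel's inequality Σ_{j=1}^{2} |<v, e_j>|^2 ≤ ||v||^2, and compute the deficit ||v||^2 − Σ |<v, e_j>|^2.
Σ |<v, e_j>|^2 = 3/2; ||v||^2 = 6; deficit = 9/2

Write each e_j = u_j / sqrt(<u_j, u_j>) where u_j is the displayed integer vector. Then <v, e_j> = <v, u_j> / sqrt(<u_j, u_j>), so |<v, e_j>|^2 = <v, u_j>^2 / <u_j, u_j>.
Coefficients: <v, e_1> = 4/sqrt(12), <v, e_2> = 1/sqrt(6).
Square and sum: Σ |<v, e_j>|^2 = 3/2.
Compute ||v||^2 = v·v = 6.
Deficit = 6 − 3/2 = 9/2 ≥ 0, confirming Bessel's inequality. (The deficit equals ||v − Σ <v,e_j> e_j||^2, the squared distance from v to span{e_j}.)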